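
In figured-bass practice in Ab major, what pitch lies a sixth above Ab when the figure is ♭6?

Fb

Counting 5 letter steps above Ab lands on F; in Ab major, that letter is F.
The b6 figure lowers it a semitone, giving Fb.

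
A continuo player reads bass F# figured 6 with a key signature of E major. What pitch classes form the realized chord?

The written figures 6 are shorthand for 6/3: the 3 is implied.
A third above F# in this key is A.
A sixth above F# in this key is D#.
Together with the bass F#, this spells D# diminished in first inversion.

F#, A, D#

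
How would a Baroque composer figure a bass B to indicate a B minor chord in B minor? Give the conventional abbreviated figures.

no figures

B is the root of B minor, so the chord is in root position.
A triad in root position is figured 5/3, conventionally abbreviated (no figures — root-position triad).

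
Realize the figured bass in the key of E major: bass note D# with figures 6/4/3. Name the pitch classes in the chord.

D#, F#, G#, B

A third above D# in this key is F#.
A fourth above D# in this key is G#.
A sixth above D# in this key is B.
Together with the bass D#, this spells G# minor seventh in second inversion.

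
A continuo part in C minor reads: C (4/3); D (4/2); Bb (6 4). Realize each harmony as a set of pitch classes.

C, Eb, F, Ab | D, Eb, G, Bb | Bb, Eb, G

C (6/4/3): C, Eb, F, Ab.
D (6/4/2): D, Eb, G, Bb.
Bb (6/4): Bb, Eb, G.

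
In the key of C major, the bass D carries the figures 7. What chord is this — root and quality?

D minor seventh

The figures 7 indicate a seventh chord in root position.
In root position the bass is the root, so the root is D.
The chord tones are D, F, A, C, giving D minor seventh.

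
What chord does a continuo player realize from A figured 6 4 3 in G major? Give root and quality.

D dominant seventh

The figures 6 4 3 indicate a seventh chord in second inversion.
In second inversion the root lies a fourth above the bass: a fourth above A in G major is D.
The chord tones are A, C, D, F#, giving D dominant seventh.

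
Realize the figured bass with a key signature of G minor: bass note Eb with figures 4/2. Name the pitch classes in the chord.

Eb, F, A, C

The written figures 4/2 are shorthand for 6/4/2: the 6 is implied.
A second above Eb in this key is F.
A fourth above Eb in this key is A.
A sixth above Eb in this key is C.
Together with the bass Eb, this spells F dominant seventh in third inversion.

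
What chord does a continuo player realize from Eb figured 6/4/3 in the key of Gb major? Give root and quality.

The figures 6/4/3 indicate a seventh chord in second inversion.
In second inversion the root lies a fourth above the bass: a fourth above Eb in Gb major is Ab.
The chord tones are Eb, Gb, Ab, Cb, giving Ab minor seventh.

Ab minor seventh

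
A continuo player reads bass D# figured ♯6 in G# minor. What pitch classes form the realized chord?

The written figures ♯6 are shorthand for 6/3: the 3 is implied.
A third above D# in this key is F#.
A sixth above D# in this key is B, raised to B# by the sharp.
Together with the bass D#, this spells B# diminished in first inversion.

D#, F#, B#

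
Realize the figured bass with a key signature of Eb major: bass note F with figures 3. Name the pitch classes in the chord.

F, Ab, C

The written figures 3 are shorthand for 5/3: the 5 is implied.
A third above F in this key is Ab.
A fifth above F in this key is C.
Together with the bass F, this spells F minor in root position.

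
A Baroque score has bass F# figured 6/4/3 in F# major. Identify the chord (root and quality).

B major seventh

The figures 6/4/3 indicate a seventh chord in second inversion.
In second inversion the root lies a fourth above the bass: a fourth above F# in F# major is B.
The chord tones are F#, A#, B, D#, giving B major seventh.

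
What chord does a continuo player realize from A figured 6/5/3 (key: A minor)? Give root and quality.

The figures 6/5/3 indicate a seventh chord in first inversion.
In first inversion the root lies a sixth above the bass: a sixth above A in A minor is F.
The chord tones are A, C, E, F, giving F major seventh.

F major seventh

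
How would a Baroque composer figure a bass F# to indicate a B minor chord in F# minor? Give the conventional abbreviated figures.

6/4

F# is the fifth of B minor, so the chord is in second inversion.
A triad in second inversion is figured 6/4, conventionally abbreviated 6/4.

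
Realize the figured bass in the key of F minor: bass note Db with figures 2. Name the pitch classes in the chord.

Db, Eb, G, Bb

The written figures 2 are shorthand for 6/4/2: the 6/4 are implied.
A second above Db in this key is Eb.
A fourth above Db in this key is G.
A sixth above Db in this key is Bb.
Together with the bass Db, this spells Eb dominant seventh in third inversion.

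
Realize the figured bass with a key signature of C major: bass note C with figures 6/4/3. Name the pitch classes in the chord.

C, E, F, A

A third above C in this key is E.
A fourth above C in this key is F.
A sixth above C in this key is A.
Together with the bass C, this spells F major seventh in second inversion.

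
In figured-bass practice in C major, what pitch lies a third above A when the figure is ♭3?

Cb

Counting 2 letter steps above A lands on C; in C major, that letter is C.
The b3 figure lowers it a semitone, giving Cb.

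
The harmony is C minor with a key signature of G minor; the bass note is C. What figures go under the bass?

C is the root of C minor, so the chord is in root position.
A triad in root position is figured 5/3, conventionally abbreviated (no figures — root-position triad).

no figures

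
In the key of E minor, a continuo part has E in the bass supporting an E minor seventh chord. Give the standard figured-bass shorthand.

7

E is the root of E minor seventh, so the chord is in root position.
A seventh chord in root position is figured 7/5/3, conventionally abbreviated 7.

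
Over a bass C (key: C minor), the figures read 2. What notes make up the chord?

The written figures 2 are shorthand for 6/4/2: the 6/4 are implied.
A second above C in this key is D.
A fourth above C in this key is F.
A sixth above C in this key is Ab.
Together with the bass C, this spells D half-diminished seventh in third inversion.

C, D, F, Ab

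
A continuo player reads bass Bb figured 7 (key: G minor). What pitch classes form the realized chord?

Bb, D, F, A

The written figures 7 are shorthand for 7/5/3: the 5/3 are implied.
A third above Bb in this key is D.
A fifth above Bb in this key is F.
A seventh above Bb in this key is A.
Together with the bass Bb, this spells Bb major seventh in root position.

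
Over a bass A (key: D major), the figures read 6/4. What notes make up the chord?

A, D, F#

A fourth above A in this key is D.
A sixth above A in this key is F#.
Together with the bass A, this spells D major in second inversion.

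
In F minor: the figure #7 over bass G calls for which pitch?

F#

Counting 6 letter steps above G lands on F; in F minor, that letter is F.
The #7 figure raises it a semitone, giving F#.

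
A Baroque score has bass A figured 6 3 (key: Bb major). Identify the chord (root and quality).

The figures 6 3 indicate a triad in first inversion.
In first inversion the root lies a sixth above the bass: a sixth above A in Bb major is F.
The chord tones are A, C, F, giving F major.

F major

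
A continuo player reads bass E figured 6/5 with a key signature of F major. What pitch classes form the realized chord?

E, G, Bb, C

The written figures 6/5 are shorthand for 6/5/3: the 3 is implied.
A third above E in this key is G.
A fifth above E in this key is Bb.
A sixth above E in this key is C.
Together with the bass E, this spells C dominant seventh in first inversion.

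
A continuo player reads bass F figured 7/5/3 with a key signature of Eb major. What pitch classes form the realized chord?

F, Ab, C, Eb

A third above F in this key is Ab.
A fifth above F in this key is C.
A seventh above F in this key is Eb.
Together with the bass F, this spells F minor seventh in root position.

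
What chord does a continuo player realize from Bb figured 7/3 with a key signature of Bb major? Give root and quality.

Bb major seventh

The figures 7/3 indicate a seventh chord in root position.
In root position the bass is the root, so the root is Bb.
The chord tones are Bb, D, F, A, giving Bb major seventh.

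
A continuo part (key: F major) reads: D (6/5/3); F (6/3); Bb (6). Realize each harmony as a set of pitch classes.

D (6/5/3): D, F, A, Bb.
F (6/3): F, A, D.
Bb (6/3): Bb, D, G.

D, F, A, Bb | F, A, D | Bb, D, G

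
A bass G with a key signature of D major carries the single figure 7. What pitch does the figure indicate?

Counting 6 letter steps above G lands on F; in D major, that letter is F#.

F#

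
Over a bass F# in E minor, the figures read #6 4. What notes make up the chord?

F#, B, D#

A fourth above F# in this key is B.
A sixth above F# in this key is D, raised to D# by the sharp.
Together with the bass F#, this spells B major in second inversion.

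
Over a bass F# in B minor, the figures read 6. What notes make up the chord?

F#, A, D

The written figures 6 are shorthand for 6/3: the 3 is implied.
A third above F# in this key is A.
A sixth above F# in this key is D.
Together with the bass F#, this spells D major in first inversion.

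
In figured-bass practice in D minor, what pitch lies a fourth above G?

Counting 3 letter steps above G lands on C; in D minor, that letter is C.

C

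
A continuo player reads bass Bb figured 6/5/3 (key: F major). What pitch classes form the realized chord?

A third above Bb in this key is D.
A fifth above Bb in this key is F.
A sixth above Bb in this key is G.
Together with the bass Bb, this spells G minor seventh in first inversion.

Bb, D, F, G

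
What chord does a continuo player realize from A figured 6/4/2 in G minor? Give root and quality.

Bb major seventh

The figures 6/4/2 indicate a seventh chord in third inversion.
In third inversion the root lies a second above the bass: a second above A in G minor is Bb.
The chord tones are A, Bb, D, F, giving Bb major seventh.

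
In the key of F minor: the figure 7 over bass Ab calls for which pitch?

Counting 6 letter steps above Ab lands on G; in F minor, that letter is G.

G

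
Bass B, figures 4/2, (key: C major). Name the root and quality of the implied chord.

The figures 4/2 indicate a seventh chord in third inversion.
In third inversion the root lies a second above the bass: a second above B in C major is C.
The chord tones are B, C, E, G, giving C major seventh.

C major seventh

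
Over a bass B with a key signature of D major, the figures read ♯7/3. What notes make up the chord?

The written figures ♯7/3 are shorthand for 7/5/3: the 5 is implied.
A third above B in this key is D.
A fifth above B in this key is F#.
A seventh above B in this key is A, raised to A# by the sharp.
Together with the bass B, this spells B minor-major seventh in root position.

B, D, F#, A#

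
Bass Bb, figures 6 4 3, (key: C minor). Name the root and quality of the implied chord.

Eb major seventh

The figures 6 4 3 indicate a seventh chord in second inversion.
In second inversion the root lies a fourth above the bass: a fourth above Bb in C minor is Eb.
The chord tones are Bb, D, Eb, G, giving Eb major seventh.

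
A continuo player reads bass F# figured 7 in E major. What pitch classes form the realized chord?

The written figures 7 are shorthand for 7/5/3: the 5/3 are implied.
A third above F# in this key is A.
A fifth above F# in this key is C#.
A seventh above F# in this key is E.
Together with the bass F#, this spells F# minor seventh in root position.

F#, A, C#, E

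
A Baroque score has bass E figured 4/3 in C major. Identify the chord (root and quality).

The figures 4/3 indicate a seventh chord in second inversion.
In second inversion the root lies a fourth above the bass: a fourth above E in C major is A.
The chord tones are E, G, A, C, giving A minor seventh.

A minor seventh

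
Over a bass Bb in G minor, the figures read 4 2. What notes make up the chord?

The written figures 4 2 are shorthand for 6/4/2: the 6 is implied.
A second above Bb in this key is C.
A fourth above Bb in this key is Eb.
A sixth above Bb in this key is G.
Together with the bass Bb, this spells C minor seventh in third inversion.

Bb, C, Eb, G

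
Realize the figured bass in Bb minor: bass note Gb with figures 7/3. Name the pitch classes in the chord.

The written figures 7/3 are shorthand for 7/5/3: the 5 is implied.
A third above Gb in this key is Bb.
A fifth above Gb in this key is Db.
A seventh above Gb in this key is F.
Together with the bass Gb, this spells Gb major seventh in root position.

Gb, Bb, Db, F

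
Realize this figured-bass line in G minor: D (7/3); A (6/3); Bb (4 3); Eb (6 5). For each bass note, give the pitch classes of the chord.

D (7/5/3): D, F, A, C.
A (6/3): A, C, F.
Bb (6/4/3): Bb, D, Eb, G.
Eb (6/5/3): Eb, G, Bb, C.

D, F, A, C | A, C, F | Bb, D, Eb, G | Eb, G, Bb, C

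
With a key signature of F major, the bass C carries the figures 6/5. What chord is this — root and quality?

A minor seventh

The figures 6/5 indicate a seventh chord in first inversion.
In first inversion the root lies a sixth above the bass: a sixth above C in F major is A.
The chord tones are C, E, G, A, giving A minor seventh.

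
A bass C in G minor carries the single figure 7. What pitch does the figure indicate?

Bb

Counting 6 letter steps above C lands on B; in G minor, that letter is Bb.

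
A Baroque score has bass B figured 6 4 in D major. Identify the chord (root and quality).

E minor

The figures 6 4 indicate a triad in second inversion.
In second inversion the root lies a fourth above the bass: a fourth above B in D major is E.
The chord tones are B, E, G, giving E minor.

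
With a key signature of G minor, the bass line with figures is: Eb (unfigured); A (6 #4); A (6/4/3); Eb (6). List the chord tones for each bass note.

Eb (5/3): Eb, G, Bb.
A (6/#4): A, D#, F.
A (6/4/3): A, C, D, F.
Eb (6/3): Eb, G, C.

Eb, G, Bb | A, D#, F | A, C, D, F | Eb, G, C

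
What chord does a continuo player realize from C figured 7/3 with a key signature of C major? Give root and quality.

C major seventh

The figures 7/3 indicate a seventh chord in root position.
In root position the bass is the root, so the root is C.
The chord tones are C, E, G, B, giving C major seventh.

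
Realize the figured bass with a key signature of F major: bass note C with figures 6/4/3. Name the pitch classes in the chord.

A third above C in this key is E.
A fourth above C in this key is F.
A sixth above C in this key is A.
Together with the bass C, this spells F major seventh in second inversion.

C, E, F, A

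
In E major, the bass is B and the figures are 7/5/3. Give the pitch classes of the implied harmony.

A third above B in this key is D#.
A fifth above B in this key is F#.
A seventh above B in this key is A.
Together with the bass B, this spells B dominant seventh in root position.

B, D#, F#, A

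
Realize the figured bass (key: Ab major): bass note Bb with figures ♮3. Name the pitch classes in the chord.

The written figures ♮3 are shorthand for 5/3: the 5 is implied.
A third above Bb in this key is Db, made natural (D) by the ♮ figure.
A fifth above Bb in this key is F.
Together with the bass Bb, this spells Bb major in root position.

Bb, D, F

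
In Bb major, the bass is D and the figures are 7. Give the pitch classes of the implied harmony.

D, F, A, C

The written figures 7 are shorthand for 7/5/3: the 5/3 are implied.
A third above D in this key is F.
A fifth above D in this key is A.
A seventh above D in this key is C.
Together with the bass D, this spells D minor seventh in root position.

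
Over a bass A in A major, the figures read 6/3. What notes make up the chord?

A third above A in this key is C#.
A sixth above A in this key is F#.
Together with the bass A, this spells F# minor in first inversion.

A, C#, F#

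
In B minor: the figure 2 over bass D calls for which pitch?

Counting 1 letter step above D lands on E; in B minor, that letter is E.

E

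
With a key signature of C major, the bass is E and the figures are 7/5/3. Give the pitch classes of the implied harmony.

A third above E in this key is G.
A fifth above E in this key is B.
A seventh above E in this key is D.
Together with the bass E, this spells E minor seventh in root position.

E, G, B, D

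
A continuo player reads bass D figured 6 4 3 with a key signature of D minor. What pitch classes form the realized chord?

D, F, G, Bb

A third above D in this key is F.
A fourth above D in this key is G.
A sixth above D in this key is Bb.
Together with the bass D, this spells G minor seventh in second inversion.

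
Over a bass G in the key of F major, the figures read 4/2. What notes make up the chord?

G, A, C, E

The written figures 4/2 are shorthand for 6/4/2: the 6 is implied.
A second above G in this key is A.
A fourth above G in this key is C.
A sixth above G in this key is E.
Together with the bass G, this spells A minor seventh in third inversion.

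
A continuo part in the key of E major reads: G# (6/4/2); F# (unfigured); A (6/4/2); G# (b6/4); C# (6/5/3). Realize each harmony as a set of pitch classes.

G# (6/4/2): G#, A, C#, E.
F# (5/3): F#, A, C#.
A (6/4/2): A, B, D#, F#.
G# (b6/4): G#, C#, Eb.
C# (6/5/3): C#, E, G#, A.

G#, A, C#, E | F#, A, C# | A, B, D#, F# | G#, C#, Eb | C#, E, G#, A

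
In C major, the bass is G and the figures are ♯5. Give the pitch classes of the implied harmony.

The written figures ♯5 are shorthand for 5/3: the 3 is implied.
A third above G in this key is B.
A fifth above G in this key is D, raised to D# by the sharp.
Together with the bass G, this spells G augmented in root position.

G, B, D#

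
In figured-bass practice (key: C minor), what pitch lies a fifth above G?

D

Counting 4 letter steps above G lands on D; in C minor, that letter is D.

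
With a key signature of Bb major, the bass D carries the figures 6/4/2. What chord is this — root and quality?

Eb major seventh

The figures 6/4/2 indicate a seventh chord in third inversion.
In third inversion the root lies a second above the bass: a second above D in Bb major is Eb.
The chord tones are D, Eb, G, Bb, giving Eb major seventh.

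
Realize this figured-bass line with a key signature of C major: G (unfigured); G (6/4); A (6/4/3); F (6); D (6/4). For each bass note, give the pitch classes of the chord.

G (5/3): G, B, D.
G (6/4): G, C, E.
A (6/4/3): A, C, D, F.
F (6/3): F, A, D.
D (6/4): D, G, B.

G, B, D | G, C, E | A, C, D, F | F, A, D | D, G, B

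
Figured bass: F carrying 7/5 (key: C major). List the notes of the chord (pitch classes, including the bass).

The written figures 7/5 are shorthand for 7/5/3: the 3 is implied.
A third above F in this key is A.
A fifth above F in this key is C.
A seventh above F in this key is E.
Together with the bass F, this spells F major seventh in root position.

F, A, C, E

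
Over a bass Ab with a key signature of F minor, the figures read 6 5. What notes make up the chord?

Ab, C, Eb, F

The written figures 6 5 are shorthand for 6/5/3: the 3 is implied.
A third above Ab in this key is C.
A fifth above Ab in this key is Eb.
A sixth above Ab in this key is F.
Together with the bass Ab, this spells F minor seventh in first inversion.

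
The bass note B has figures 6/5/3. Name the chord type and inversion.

seventh chord, first inversion

Intervals of 6/5/3 above the bass form a seventh chord; the bass is the third, so this is first inversion.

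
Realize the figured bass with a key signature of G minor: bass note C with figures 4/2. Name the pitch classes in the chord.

The written figures 4/2 are shorthand for 6/4/2: the 6 is implied.
A second above C in this key is D.
A fourth above C in this key is F.
A sixth above C in this key is A.
Together with the bass C, this spells D minor seventh in third inversion.

C, D, F, A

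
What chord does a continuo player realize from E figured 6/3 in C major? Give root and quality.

C major

The figures 6/3 indicate a triad in first inversion.
In first inversion the root lies a sixth above the bass: a sixth above E in C major is C.
The chord tones are E, G, C, giving C major.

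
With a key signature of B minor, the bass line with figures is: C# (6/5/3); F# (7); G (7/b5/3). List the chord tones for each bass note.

C#, E, G, A | F#, A, C#, E | G, B, Db, F#

C# (6/5/3): C#, E, G, A.
F# (7/5/3): F#, A, C#, E.
G (7/b5/3): G, B, Db, F#.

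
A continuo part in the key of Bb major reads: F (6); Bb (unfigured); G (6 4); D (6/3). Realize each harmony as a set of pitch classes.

F, A, D | Bb, D, F | G, C, Eb | D, F, Bb

F (6/3): F, A, D.
Bb (5/3): Bb, D, F.
G (6/4): G, C, Eb.
D (6/3): D, F, Bb.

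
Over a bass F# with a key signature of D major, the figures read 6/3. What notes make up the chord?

A third above F# in this key is A.
A sixth above F# in this key is D.
Together with the bass F#, this spells D major in first inversion.

F#, A, D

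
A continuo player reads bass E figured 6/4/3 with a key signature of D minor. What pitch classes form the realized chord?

E, G, A, C

A third above E in this key is G.
A fourth above E in this key is A.
A sixth above E in this key is C.
Together with the bass E, this spells A minor seventh in second inversion.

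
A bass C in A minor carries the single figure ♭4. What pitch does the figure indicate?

Counting 3 letter steps above C lands on F; in A minor, that letter is F.
The b4 figure lowers it a semitone, giving Fb.

Fb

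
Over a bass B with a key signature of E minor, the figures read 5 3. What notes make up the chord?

B, D, F#

A third above B in this key is D.
A fifth above B in this key is F#.
Together with the bass B, this spells B minor in root position.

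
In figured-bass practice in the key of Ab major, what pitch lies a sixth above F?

Db

Counting 5 letter steps above F lands on D; in Ab major, that letter is Db.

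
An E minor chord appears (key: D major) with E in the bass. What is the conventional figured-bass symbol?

E is the root of E minor, so the chord is in root position.
A triad in root position is figured 5/3, conventionally abbreviated (no figures — root-position triad).

no figures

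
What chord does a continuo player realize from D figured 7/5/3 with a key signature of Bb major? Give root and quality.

The figures 7/5/3 indicate a seventh chord in root position.
In root position the bass is the root, so the root is D.
The chord tones are D, F, A, C, giving D minor seventh.

D minor seventh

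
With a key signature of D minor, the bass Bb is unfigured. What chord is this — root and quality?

Bb major

An unfigured bass indicates a triad in root position.
In root position the bass is the root, so the root is Bb.
The chord tones are Bb, D, F, giving Bb major.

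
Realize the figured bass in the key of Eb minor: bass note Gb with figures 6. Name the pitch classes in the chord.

The written figures 6 are shorthand for 6/3: the 3 is implied.
A third above Gb in this key is Bb.
A sixth above Gb in this key is Eb.
Together with the bass Gb, this spells Eb minor in first inversion.

Gb, Bb, Eb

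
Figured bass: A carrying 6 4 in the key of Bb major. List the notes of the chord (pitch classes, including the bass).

A fourth above A in this key is D.
A sixth above A in this key is F.
Together with the bass A, this spells D minor in second inversion.

A, D, F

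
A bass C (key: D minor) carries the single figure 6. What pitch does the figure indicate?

Counting 5 letter steps above C lands on A; in D minor, that letter is A.

A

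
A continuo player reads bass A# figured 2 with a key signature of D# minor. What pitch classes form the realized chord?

A#, B, D#, F#

The written figures 2 are shorthand for 6/4/2: the 6/4 are implied.
A second above A# in this key is B.
A fourth above A# in this key is D#.
A sixth above A# in this key is F#.
Together with the bass A#, this spells B major seventh in third inversion.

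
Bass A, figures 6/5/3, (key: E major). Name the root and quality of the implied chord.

F# minor seventh

The figures 6/5/3 indicate a seventh chord in first inversion.
In first inversion the root lies a sixth above the bass: a sixth above A in E major is F#.
The chord tones are A, C#, E, F#, giving F# minor seventh.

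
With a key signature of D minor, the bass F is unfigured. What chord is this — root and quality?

An unfigured bass indicates a triad in root position.
In root position the bass is the root, so the root is F.
The chord tones are F, A, C, giving F major.

F major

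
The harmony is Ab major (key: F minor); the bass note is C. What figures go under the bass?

C is the third of Ab major, so the chord is in first inversion.
A triad in first inversion is figured 6/3, conventionally abbreviated 6.

6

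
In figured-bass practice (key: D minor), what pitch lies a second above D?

Counting 1 letter step above D lands on E; in D minor, that letter is E.

E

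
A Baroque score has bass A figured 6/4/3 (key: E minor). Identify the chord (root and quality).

The figures 6/4/3 indicate a seventh chord in second inversion.
In second inversion the root lies a fourth above the bass: a fourth above A in E minor is D.
The chord tones are A, C, D, F#, giving D dominant seventh.

D dominant seventh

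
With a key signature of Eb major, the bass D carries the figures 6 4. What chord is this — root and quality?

The figures 6 4 indicate a triad in second inversion.
In second inversion the root lies a fourth above the bass: a fourth above D in Eb major is G.
The chord tones are D, G, Bb, giving G minor.

G minor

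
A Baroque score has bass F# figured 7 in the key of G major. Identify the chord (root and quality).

The figures 7 indicate a seventh chord in root position.
In root position the bass is the root, so the root is F#.
The chord tones are F#, A, C, E, giving F# half-diminished seventh.

F# half-diminished seventh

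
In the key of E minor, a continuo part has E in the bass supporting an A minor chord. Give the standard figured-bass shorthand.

E is the fifth of A minor, so the chord is in second inversion.
A triad in second inversion is figured 6/4, conventionally abbreviated 6/4.

6/4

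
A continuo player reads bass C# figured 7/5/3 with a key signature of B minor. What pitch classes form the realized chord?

C#, E, G, B

A third above C# in this key is E.
A fifth above C# in this key is G.
A seventh above C# in this key is B.
Together with the bass C#, this spells C# half-diminished seventh in root position.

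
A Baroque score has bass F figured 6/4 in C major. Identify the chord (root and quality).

B diminished

The figures 6/4 indicate a triad in second inversion.
In second inversion the root lies a fourth above the bass: a fourth above F in C major is B.
The chord tones are F, B, D, giving B diminished.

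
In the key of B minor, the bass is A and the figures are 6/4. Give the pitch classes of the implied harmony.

A, D, F#

A fourth above A in this key is D.
A sixth above A in this key is F#.
Together with the bass A, this spells D major in second inversion.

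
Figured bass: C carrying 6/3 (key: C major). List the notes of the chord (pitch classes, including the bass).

A third above C in this key is E.
A sixth above C in this key is A.
Together with the bass C, this spells A minor in first inversion.

C, E, A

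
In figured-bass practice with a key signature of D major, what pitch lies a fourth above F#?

B

Counting 3 letter steps above F# lands on B; in D major, that letter is B.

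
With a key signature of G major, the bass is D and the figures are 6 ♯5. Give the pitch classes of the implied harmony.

D, F#, A#, B

The written figures 6 ♯5 are shorthand for 6/5/3: the 3 is implied.
A third above D in this key is F#.
A fifth above D in this key is A, raised to A# by the sharp.
A sixth above D in this key is B.
Together with the bass D, this spells B minor-major seventh in first inversion.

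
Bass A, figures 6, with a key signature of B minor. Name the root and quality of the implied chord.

F# minor

The figures 6 indicate a triad in first inversion.
In first inversion the root lies a sixth above the bass: a sixth above A in B minor is F#.
The chord tones are A, C#, F#, giving F# minor.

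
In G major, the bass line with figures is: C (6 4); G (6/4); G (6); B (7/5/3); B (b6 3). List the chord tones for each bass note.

C (6/4): C, F#, A.
G (6/4): G, C, E.
G (6/3): G, B, E.
B (7/5/3): B, D, F#, A.
B (b6/3): B, D, Gb.

C, F#, A | G, C, E | G, B, E | B, D, F#, A | B, D, Gb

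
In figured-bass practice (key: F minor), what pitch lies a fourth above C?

F

Counting 3 letter steps above C lands on F; in F minor, that letter is F.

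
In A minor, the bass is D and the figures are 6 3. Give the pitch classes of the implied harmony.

A third above D in this key is F.
A sixth above D in this key is B.
Together with the bass D, this spells B diminished in first inversion.

D, F, B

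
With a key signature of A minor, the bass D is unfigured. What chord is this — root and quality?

D minor

An unfigured bass indicates a triad in root position.
In root position the bass is the root, so the root is D.
The chord tones are D, F, A, giving D minor.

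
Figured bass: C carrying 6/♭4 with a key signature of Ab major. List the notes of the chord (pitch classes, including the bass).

A fourth above C in this key is F, lowered to Fb by the flat.
A sixth above C in this key is Ab.
Together with the bass C, this spells Fb augmented in second inversion.

C, Fb, Ab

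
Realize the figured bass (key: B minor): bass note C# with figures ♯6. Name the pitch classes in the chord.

C#, E, A#

The written figures ♯6 are shorthand for 6/3: the 3 is implied.
A third above C# in this key is E.
A sixth above C# in this key is A, raised to A# by the sharp.
Together with the bass C#, this spells A# diminished in first inversion.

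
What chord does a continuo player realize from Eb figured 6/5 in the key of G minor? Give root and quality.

C minor seventh

The figures 6/5 indicate a seventh chord in first inversion.
In first inversion the root lies a sixth above the bass: a sixth above Eb in G minor is C.
The chord tones are Eb, G, Bb, C, giving C minor seventh.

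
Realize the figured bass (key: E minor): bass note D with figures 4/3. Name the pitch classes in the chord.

D, F#, G, B

The written figures 4/3 are shorthand for 6/4/3: the 6 is implied.
A third above D in this key is F#.
A fourth above D in this key is G.
A sixth above D in this key is B.
Together with the bass D, this spells G major seventh in second inversion.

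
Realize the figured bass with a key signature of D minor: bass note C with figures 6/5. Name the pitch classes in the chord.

C, E, G, A

The written figures 6/5 are shorthand for 6/5/3: the 3 is implied.
A third above C in this key is E.
A fifth above C in this key is G.
A sixth above C in this key is A.
Together with the bass C, this spells A minor seventh in first inversion.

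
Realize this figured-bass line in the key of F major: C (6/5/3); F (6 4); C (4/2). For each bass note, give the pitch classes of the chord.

C, E, G, A | F, Bb, D | C, D, F, A

C (6/5/3): C, E, G, A.
F (6/4): F, Bb, D.
C (6/4/2): C, D, F, A.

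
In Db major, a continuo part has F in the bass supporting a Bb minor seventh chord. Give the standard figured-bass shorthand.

4/3

F is the fifth of Bb minor seventh, so the chord is in second inversion.
A seventh chord in second inversion is figured 6/4/3, conventionally abbreviated 4/3.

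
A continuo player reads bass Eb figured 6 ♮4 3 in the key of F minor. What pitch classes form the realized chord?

Eb, G, A, C

A third above Eb in this key is G.
A fourth above Eb in this key is Ab, made natural (A) by the ♮ figure.
A sixth above Eb in this key is C.
Together with the bass Eb, this spells A half-diminished seventh in second inversion.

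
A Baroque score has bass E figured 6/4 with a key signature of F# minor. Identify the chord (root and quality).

A major

The figures 6/4 indicate a triad in second inversion.
In second inversion the root lies a fourth above the bass: a fourth above E in F# minor is A.
The chord tones are E, A, C#, giving A major.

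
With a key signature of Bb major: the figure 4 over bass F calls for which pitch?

Bb

Counting 3 letter steps above F lands on B; in Bb major, that letter is Bb.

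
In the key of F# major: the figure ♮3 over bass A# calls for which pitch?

C

Counting 2 letter steps above A# lands on C; in F# major, that letter is C#.
The ♮3 figure makes it natural, giving C.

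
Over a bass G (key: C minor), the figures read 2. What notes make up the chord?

G, Ab, C, Eb

The written figures 2 are shorthand for 6/4/2: the 6/4 are implied.
A second above G in this key is Ab.
A fourth above G in this key is C.
A sixth above G in this key is Eb.
Together with the bass G, this spells Ab major seventh in third inversion.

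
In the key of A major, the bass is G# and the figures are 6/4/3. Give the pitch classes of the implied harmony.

G#, B, C#, E

A third above G# in this key is B.
A fourth above G# in this key is C#.
A sixth above G# in this key is E.
Together with the bass G#, this spells C# minor seventh in second inversion.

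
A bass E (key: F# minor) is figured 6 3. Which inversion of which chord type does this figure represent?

triad, first inversion

Intervals of 6/3 above the bass form a triad; the bass is the third, so this is first inversion.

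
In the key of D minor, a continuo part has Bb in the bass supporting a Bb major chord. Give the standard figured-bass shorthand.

no figures

Bb is the root of Bb major, so the chord is in root position.
A triad in root position is figured 5/3, conventionally abbreviated (no figures — root-position triad).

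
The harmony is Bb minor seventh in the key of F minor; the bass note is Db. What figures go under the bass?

Db is the third of Bb minor seventh, so the chord is in first inversion.
A seventh chord in first inversion is figured 6/5/3, conventionally abbreviated 6/5.

6/5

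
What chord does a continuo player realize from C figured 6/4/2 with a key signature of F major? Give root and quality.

D minor seventh

The figures 6/4/2 indicate a seventh chord in third inversion.
In third inversion the root lies a second above the bass: a second above C in F major is D.
The chord tones are C, D, F, A, giving D minor seventh.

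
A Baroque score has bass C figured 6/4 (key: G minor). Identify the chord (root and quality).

F major

The figures 6/4 indicate a triad in second inversion.
In second inversion the root lies a fourth above the bass: a fourth above C in G minor is F.
The chord tones are C, F, A, giving F major.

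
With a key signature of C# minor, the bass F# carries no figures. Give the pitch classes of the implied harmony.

An unfigured bass implies 5/3.
A third above F# in this key is A.
A fifth above F# in this key is C#.
Together with the bass F#, this spells F# minor in root position.

F#, A, C#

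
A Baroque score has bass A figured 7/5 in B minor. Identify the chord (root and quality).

The figures 7/5 indicate a seventh chord in root position.
In root position the bass is the root, so the root is A.
The chord tones are A, C#, E, G, giving A dominant seventh.

A dominant seventh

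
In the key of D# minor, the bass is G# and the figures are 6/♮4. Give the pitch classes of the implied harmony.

A fourth above G# in this key is C#, made natural (C) by the ♮ figure.
A sixth above G# in this key is E#.

G#, C, E#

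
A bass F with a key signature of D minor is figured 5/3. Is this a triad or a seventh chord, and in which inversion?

triad, root position

Intervals of 5/3 above the bass form a triad; the bass is the root, so this is root position.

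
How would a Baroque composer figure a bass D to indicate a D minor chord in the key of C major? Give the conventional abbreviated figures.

no figures

D is the root of D minor, so the chord is in root position.
A triad in root position is figured 5/3, conventionally abbreviated (no figures — root-position triad).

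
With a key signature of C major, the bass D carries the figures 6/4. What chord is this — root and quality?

G major

The figures 6/4 indicate a triad in second inversion.
In second inversion the root lies a fourth above the bass: a fourth above D in C major is G.
The chord tones are D, G, B, giving G major.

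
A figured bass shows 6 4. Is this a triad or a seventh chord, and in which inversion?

Intervals of 6/4 above the bass form a triad; the bass is the fifth, so this is second inversion.

triad, second inversion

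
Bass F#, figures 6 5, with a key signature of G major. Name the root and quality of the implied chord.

The figures 6 5 indicate a seventh chord in first inversion.
In first inversion the root lies a sixth above the bass: a sixth above F# in G major is D.
The chord tones are F#, A, C, D, giving D dominant seventh.

D dominant seventh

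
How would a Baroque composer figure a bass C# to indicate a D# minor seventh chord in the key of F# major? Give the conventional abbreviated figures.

C# is the seventh of D# minor seventh, so the chord is in third inversion.
A seventh chord in third inversion is figured 6/4/2, conventionally abbreviated 4/2.

4/2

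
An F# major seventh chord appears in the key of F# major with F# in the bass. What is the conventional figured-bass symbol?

F# is the root of F# major seventh, so the chord is in root position.
A seventh chord in root position is figured 7/5/3, conventionally abbreviated 7.

7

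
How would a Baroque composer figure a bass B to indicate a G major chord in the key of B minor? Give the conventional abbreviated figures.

B is the third of G major, so the chord is in first inversion.
A triad in first inversion is figured 6/3, conventionally abbreviated 6.

6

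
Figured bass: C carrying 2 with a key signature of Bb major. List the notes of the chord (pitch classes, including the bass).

The written figures 2 are shorthand for 6/4/2: the 6/4 are implied.
A second above C in this key is D.
A fourth above C in this key is F.
A sixth above C in this key is A.
Together with the bass C, this spells D minor seventh in third inversion.

C, D, F, A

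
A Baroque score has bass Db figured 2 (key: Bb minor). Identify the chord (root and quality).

The figures 2 indicate a seventh chord in third inversion.
In third inversion the root lies a second above the bass: a second above Db in Bb minor is Eb.
The chord tones are Db, Eb, Gb, Bb, giving Eb minor seventh.

Eb minor seventh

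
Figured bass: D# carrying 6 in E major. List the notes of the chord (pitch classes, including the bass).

D#, F#, B

The written figures 6 are shorthand for 6/3: the 3 is implied.
A third above D# in this key is F#.
A sixth above D# in this key is B.
Together with the bass D#, this spells B major in first inversion.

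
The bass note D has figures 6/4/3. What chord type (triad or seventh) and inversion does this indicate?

Intervals of 6/4/3 above the bass form a seventh chord; the bass is the fifth, so this is second inversion.

seventh chord, second inversion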